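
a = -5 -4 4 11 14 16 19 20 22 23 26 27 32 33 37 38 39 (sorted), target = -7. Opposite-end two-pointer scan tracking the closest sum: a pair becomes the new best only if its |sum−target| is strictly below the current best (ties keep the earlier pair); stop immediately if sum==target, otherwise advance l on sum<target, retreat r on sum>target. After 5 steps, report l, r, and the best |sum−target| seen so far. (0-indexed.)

l=0 r=16: -5+39=34 d=41 *, r--
l=0 r=15: -5+38=33 d=40 *, r--
l=0 r=14: -5+37=32 d=39 *, r--
l=0 r=13: -5+33=28 d=35 *, r--
l=0 r=12: -5+32=27 d=34 *, r--

l=0, r=11, best |Δ|=34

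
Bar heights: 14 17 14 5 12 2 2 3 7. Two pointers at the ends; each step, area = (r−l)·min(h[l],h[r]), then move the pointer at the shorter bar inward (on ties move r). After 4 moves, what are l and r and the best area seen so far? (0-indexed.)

l=0, r=4, best area=56

l=0 r=8: min(14,7)*8=56 best=56 *, r--
l=0 r=7: min(14,3)*7=21 best=56, r--
l=0 r=6: min(14,2)*6=12 best=56, r--
l=0 r=5: min(14,2)*5=10 best=56, r--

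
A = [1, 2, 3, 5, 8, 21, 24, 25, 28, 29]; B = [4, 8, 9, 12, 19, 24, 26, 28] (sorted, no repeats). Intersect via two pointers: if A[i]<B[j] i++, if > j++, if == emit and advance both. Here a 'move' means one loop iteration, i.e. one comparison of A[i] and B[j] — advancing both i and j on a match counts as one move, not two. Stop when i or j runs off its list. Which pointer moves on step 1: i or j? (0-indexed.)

i

[i=0,j=0] 1<4 → i++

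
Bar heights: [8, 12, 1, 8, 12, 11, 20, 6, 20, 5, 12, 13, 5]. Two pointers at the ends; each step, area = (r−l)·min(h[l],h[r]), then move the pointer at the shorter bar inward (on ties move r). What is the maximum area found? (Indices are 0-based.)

max area = 120

l=0 r=12: min(8,5)*12=60 best=60 *, r--
l=0 r=11: min(8,13)*11=88 best=88 *, l++
l=1 r=11: min(12,13)*10=120 best=120 *, l++
l=2 r=11: min(1,13)*9=9 best=120, l++
l=3 r=11: min(8,13)*8=64 best=120, l++
l=4 r=11: min(12,13)*7=84 best=120, l++
l=5 r=11: min(11,13)*6=66 best=120, l++
l=6 r=11: min(20,13)*5=65 best=120, r--
l=6 r=10: min(20,12)*4=48 best=120, r--
l=6 r=9: min(20,5)*3=15 best=120, r--
l=6 r=8: min(20,20)*2=40 best=120, r--
l=6 r=7: min(20,6)*1=6 best=120, r--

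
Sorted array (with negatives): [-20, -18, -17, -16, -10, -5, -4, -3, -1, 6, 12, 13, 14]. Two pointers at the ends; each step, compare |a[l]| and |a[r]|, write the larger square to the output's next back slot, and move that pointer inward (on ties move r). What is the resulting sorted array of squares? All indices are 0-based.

[1, 9, 16, 25, 36, 100, 144, 169, 196, 256, 289, 324, 400]

[0,12] |-20|>|14| out[12]=400 → l++
[1,12] |-18|>|14| out[11]=324 → l++
[2,12] |-17|>|14| out[10]=289 → l++
[3,12] |-16|>|14| out[9]=256 → l++
[4,12] |-10|<=|14| out[8]=196 → r--
[4,11] |-10|<=|13| out[7]=169 → r--
[4,10] |-10|<=|12| out[6]=144 → r--
[4,9] |-10|>|6| out[5]=100 → l++
[5,9] |-5|<=|6| out[4]=36 → r--
[5,8] |-5|>|-1| out[3]=25 → l++
[6,8] |-4|>|-1| out[2]=16 → l++
[7,8] |-3|>|-1| out[1]=9 → l++
[8,8] |-1|<=|-1| out[0]=1 → r--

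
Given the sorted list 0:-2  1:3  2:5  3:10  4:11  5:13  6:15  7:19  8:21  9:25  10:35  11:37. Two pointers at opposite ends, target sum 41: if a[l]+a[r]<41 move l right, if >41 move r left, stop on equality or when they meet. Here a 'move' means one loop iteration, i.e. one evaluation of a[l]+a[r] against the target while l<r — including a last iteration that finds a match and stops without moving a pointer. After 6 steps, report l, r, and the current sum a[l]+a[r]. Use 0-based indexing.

[0,11] -2+37=35 <41 → l++
[1,11] 3+37=40 <41 → l++
[2,11] 5+37=42 >41 → r--
[2,10] 5+35=40 <41 → l++
[3,10] 10+35=45 >41 → r--
[3,9] 10+25=35 <41 → l++

l=4, r=9, sum=36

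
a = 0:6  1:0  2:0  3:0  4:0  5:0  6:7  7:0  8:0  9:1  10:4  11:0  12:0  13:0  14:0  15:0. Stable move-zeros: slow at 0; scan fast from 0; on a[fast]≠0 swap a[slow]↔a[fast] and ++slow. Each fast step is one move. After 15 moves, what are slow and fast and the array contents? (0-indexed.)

slow=4, fast=15, a=[6, 7, 1, 4, 0, 0, 0, 0, 0, 0, 0, 0, 0, 0, 0, 0]

(s=0,f=0) a[fast]=6≠0 swap→a[0]=6 → slow++,fast++
(s=1,f=1) a[fast]=0 → fast++
(s=1,f=2) a[fast]=0 → fast++
(s=1,f=3) a[fast]=0 → fast++
(s=1,f=4) a[fast]=0 → fast++
(s=1,f=5) a[fast]=0 → fast++
(s=1,f=6) a[fast]=7≠0 swap→a[1]=7 → slow++,fast++
(s=2,f=7) a[fast]=0 → fast++
(s=2,f=8) a[fast]=0 → fast++
(s=2,f=9) a[fast]=1≠0 swap→a[2]=1 → slow++,fast++
(s=3,f=10) a[fast]=4≠0 swap→a[3]=4 → slow++,fast++
(s=4,f=11) a[fast]=0 → fast++
(s=4,f=12) a[fast]=0 → fast++
(s=4,f=13) a[fast]=0 → fast++
(s=4,f=14) a[fast]=0 → fast++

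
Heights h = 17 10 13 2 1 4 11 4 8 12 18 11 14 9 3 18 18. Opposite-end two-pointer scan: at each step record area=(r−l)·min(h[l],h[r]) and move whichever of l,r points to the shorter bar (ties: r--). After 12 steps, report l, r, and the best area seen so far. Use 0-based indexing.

l=10, r=14, best area=272

l=0 r=16: min(17,18)*16=272 best=272 *, l++
l=1 r=16: min(10,18)*15=150 best=272, l++
l=2 r=16: min(13,18)*14=182 best=272, l++
l=3 r=16: min(2,18)*13=26 best=272, l++
l=4 r=16: min(1,18)*12=12 best=272, l++
l=5 r=16: min(4,18)*11=44 best=272, l++
l=6 r=16: min(11,18)*10=110 best=272, l++
l=7 r=16: min(4,18)*9=36 best=272, l++
l=8 r=16: min(8,18)*8=64 best=272, l++
l=9 r=16: min(12,18)*7=84 best=272, l++
l=10 r=16: min(18,18)*6=108 best=272, r--
l=10 r=15: min(18,18)*5=90 best=272, r--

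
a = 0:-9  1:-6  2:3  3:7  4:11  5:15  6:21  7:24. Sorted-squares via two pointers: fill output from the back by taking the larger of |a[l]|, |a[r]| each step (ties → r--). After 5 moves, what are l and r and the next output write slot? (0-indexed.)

l=1, r=3, next write slot=2

[0,7] |-9|<=|24| out[7]=576 → r--
[0,6] |-9|<=|21| out[6]=441 → r--
[0,5] |-9|<=|15| out[5]=225 → r--
[0,4] |-9|<=|11| out[4]=121 → r--
[0,3] |-9|>|7| out[3]=81 → l++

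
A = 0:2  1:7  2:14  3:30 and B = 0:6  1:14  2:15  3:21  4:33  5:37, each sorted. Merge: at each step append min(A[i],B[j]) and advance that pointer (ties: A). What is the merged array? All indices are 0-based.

[2, 6, 7, 14, 14, 15, 21, 30, 33, 37]

[i=0,j=0] A[i]=2<=B[j]=6 take 2 → i++
[i=1,j=0] A[i]=7>B[j]=6 take 6 → j++
[i=1,j=1] A[i]=7<=B[j]=14 take 7 → i++
[i=2,j=1] A[i]=14<=B[j]=14 take 14 → i++
[i=3,j=1] A[i]=30>B[j]=14 take 14 → j++
[i=3,j=2] A[i]=30>B[j]=15 take 15 → j++
[i=3,j=3] A[i]=30>B[j]=21 take 21 → j++
[i=3,j=4] A[i]=30<=B[j]=33 take 30 → i++
[i=4,j=4] A done, take B[j]=33 → j++
[i=4,j=5] A done, take B[j]=37 → j++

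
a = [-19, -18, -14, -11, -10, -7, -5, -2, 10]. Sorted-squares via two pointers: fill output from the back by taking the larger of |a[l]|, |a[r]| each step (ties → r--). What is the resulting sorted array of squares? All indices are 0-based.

l=0 r=8: |-19|>|10| out[8]=361, l++
l=1 r=8: |-18|>|10| out[7]=324, l++
l=2 r=8: |-14|>|10| out[6]=196, l++
l=3 r=8: |-11|>|10| out[5]=121, l++
l=4 r=8: |-10|<=|10| out[4]=100, r--
l=4 r=7: |-10|>|-2| out[3]=100, l++
l=5 r=7: |-7|>|-2| out[2]=49, l++
l=6 r=7: |-5|>|-2| out[1]=25, l++
l=7 r=7: |-2|<=|-2| out[0]=4, r--

[4, 25, 49, 100, 100, 121, 196, 324, 361]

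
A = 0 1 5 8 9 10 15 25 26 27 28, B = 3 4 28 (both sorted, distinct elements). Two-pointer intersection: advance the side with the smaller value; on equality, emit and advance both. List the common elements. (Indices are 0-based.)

[i=0,j=0] 0<3 → i++
[i=1,j=0] 1<3 → i++
[i=2,j=0] 5>3 → j++
[i=2,j=1] 5>4 → j++
[i=2,j=2] 5<28 → i++
[i=3,j=2] 8<28 → i++
[i=4,j=2] 9<28 → i++
[i=5,j=2] 10<28 → i++
[i=6,j=2] 15<28 → i++
[i=7,j=2] 25<28 → i++
[i=8,j=2] 26<28 → i++
[i=9,j=2] 27<28 → i++
[i=10,j=2] 28==28 emit → i++,j++

intersection = [28]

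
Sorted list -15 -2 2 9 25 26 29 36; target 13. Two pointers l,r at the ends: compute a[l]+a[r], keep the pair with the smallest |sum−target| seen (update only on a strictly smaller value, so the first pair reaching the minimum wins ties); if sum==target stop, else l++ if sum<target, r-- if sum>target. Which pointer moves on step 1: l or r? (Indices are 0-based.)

l=0 r=7: -15+36=21 d=8 *, r--

r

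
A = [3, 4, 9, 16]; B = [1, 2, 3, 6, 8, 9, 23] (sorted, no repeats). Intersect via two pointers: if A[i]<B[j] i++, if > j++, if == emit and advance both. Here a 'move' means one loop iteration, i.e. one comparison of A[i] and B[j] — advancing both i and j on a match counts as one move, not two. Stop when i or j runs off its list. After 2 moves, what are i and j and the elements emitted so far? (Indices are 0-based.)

i=0 j=0: 3>1, j++
i=0 j=1: 3>2, j++

i=0, j=2, emitted=[]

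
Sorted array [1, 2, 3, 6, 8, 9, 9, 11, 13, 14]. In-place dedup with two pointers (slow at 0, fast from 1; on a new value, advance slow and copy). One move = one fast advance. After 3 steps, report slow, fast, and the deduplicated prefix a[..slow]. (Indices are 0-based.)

slow=3, fast=4, prefix=[1, 2, 3, 6]

(s=0,f=1) a[fast]=2≠a[slow]=1 write a[1]=2 → slow++,fast++
(s=1,f=2) a[fast]=3≠a[slow]=2 write a[2]=3 → slow++,fast++
(s=2,f=3) a[fast]=6≠a[slow]=3 write a[3]=6 → slow++,fast++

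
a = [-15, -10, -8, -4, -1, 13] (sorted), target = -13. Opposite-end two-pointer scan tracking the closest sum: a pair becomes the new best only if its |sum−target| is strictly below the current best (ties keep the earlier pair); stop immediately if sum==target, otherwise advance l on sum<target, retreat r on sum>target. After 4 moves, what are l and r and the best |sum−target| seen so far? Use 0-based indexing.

l=0 r=5: -15+13=-2 d=11 *, r--
l=0 r=4: -15+-1=-16 d=3 *, l++
l=1 r=4: -10+-1=-11 d=2 *, r--
l=1 r=3: -10+-4=-14 d=1 *, l++

l=2, r=3, best |Δ|=1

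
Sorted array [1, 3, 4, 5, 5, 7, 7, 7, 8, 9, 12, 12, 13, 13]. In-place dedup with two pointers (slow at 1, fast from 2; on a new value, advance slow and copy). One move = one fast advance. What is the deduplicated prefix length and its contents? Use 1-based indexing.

length 9; prefix = [1, 3, 4, 5, 7, 8, 9, 12, 13]

slow=1 fast=2: a[fast]=3≠a[slow]=1 write a[2]=3, slow++,fast++
slow=2 fast=3: a[fast]=4≠a[slow]=3 write a[3]=4, slow++,fast++
slow=3 fast=4: a[fast]=5≠a[slow]=4 write a[4]=5, slow++,fast++
slow=4 fast=5: a[fast]=5=a[slow] dup, fast++
slow=4 fast=6: a[fast]=7≠a[slow]=5 write a[5]=7, slow++,fast++
slow=5 fast=7: a[fast]=7=a[slow] dup, fast++
slow=5 fast=8: a[fast]=7=a[slow] dup, fast++
slow=5 fast=9: a[fast]=8≠a[slow]=7 write a[6]=8, slow++,fast++
slow=6 fast=10: a[fast]=9≠a[slow]=8 write a[7]=9, slow++,fast++
slow=7 fast=11: a[fast]=12≠a[slow]=9 write a[8]=12, slow++,fast++
slow=8 fast=12: a[fast]=12=a[slow] dup, fast++
slow=8 fast=13: a[fast]=13≠a[slow]=12 write a[9]=13, slow++,fast++
slow=9 fast=14: a[fast]=13=a[slow] dup, fast++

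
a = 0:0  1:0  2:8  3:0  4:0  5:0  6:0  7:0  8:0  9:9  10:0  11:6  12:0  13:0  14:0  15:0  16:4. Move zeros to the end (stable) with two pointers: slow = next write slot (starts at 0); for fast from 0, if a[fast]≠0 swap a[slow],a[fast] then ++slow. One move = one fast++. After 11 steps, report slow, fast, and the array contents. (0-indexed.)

slow=2, fast=11, a=[8, 9, 0, 0, 0, 0, 0, 0, 0, 0, 0, 6, 0, 0, 0, 0, 4]

slow=0 fast=0: a[fast]=0, fast++
slow=0 fast=1: a[fast]=0, fast++
slow=0 fast=2: a[fast]=8≠0 swap→a[0]=8, slow++,fast++
slow=1 fast=3: a[fast]=0, fast++
slow=1 fast=4: a[fast]=0, fast++
slow=1 fast=5: a[fast]=0, fast++
slow=1 fast=6: a[fast]=0, fast++
slow=1 fast=7: a[fast]=0, fast++
slow=1 fast=8: a[fast]=0, fast++
slow=1 fast=9: a[fast]=9≠0 swap→a[1]=9, slow++,fast++
slow=2 fast=10: a[fast]=0, fast++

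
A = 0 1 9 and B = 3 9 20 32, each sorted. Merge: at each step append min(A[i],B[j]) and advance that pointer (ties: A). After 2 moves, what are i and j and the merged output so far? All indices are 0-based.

i=2, j=0, merged so far=[0, 1]

[i=0,j=0] A[i]=0<=B[j]=3 take 0 → i++
[i=1,j=0] A[i]=1<=B[j]=3 take 1 → i++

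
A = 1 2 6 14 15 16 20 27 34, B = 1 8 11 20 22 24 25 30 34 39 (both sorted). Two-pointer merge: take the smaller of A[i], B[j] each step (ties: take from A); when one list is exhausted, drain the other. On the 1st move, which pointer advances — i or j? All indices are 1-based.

i=1 j=1: A[i]=1<=B[j]=1 take 1, i++

i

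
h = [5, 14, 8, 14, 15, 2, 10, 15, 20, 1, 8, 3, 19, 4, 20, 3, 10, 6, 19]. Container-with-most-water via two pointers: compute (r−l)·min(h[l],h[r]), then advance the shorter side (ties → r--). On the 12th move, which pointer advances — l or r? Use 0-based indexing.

[0,18] min(5,19)*18=90 best=90 * → l++
[1,18] min(14,19)*17=238 best=238 * → l++
[2,18] min(8,19)*16=128 best=238 → l++
[3,18] min(14,19)*15=210 best=238 → l++
[4,18] min(15,19)*14=210 best=238 → l++
[5,18] min(2,19)*13=26 best=238 → l++
[6,18] min(10,19)*12=120 best=238 → l++
[7,18] min(15,19)*11=165 best=238 → l++
[8,18] min(20,19)*10=190 best=238 → r--
[8,17] min(20,6)*9=54 best=238 → r--
[8,16] min(20,10)*8=80 best=238 → r--
[8,15] min(20,3)*7=21 best=238 → r--

r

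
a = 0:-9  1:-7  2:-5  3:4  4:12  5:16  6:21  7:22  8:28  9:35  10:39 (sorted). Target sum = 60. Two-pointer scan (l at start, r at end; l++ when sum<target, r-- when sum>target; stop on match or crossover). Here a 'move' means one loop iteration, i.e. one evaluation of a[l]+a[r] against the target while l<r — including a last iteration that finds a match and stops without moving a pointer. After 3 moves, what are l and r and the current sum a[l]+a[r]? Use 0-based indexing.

l=3, r=10, sum=43

l=0 r=10: -9+39=30 <60, l++
l=1 r=10: -7+39=32 <60, l++
l=2 r=10: -5+39=34 <60, l++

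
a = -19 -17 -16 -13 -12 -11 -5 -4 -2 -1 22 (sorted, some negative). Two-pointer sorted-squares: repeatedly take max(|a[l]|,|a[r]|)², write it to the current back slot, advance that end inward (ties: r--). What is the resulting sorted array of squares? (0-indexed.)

[1, 4, 16, 25, 121, 144, 169, 256, 289, 361, 484]

l=0 r=10: |-19|<=|22| out[10]=484, r--
l=0 r=9: |-19|>|-1| out[9]=361, l++
l=1 r=9: |-17|>|-1| out[8]=289, l++
l=2 r=9: |-16|>|-1| out[7]=256, l++
l=3 r=9: |-13|>|-1| out[6]=169, l++
l=4 r=9: |-12|>|-1| out[5]=144, l++
l=5 r=9: |-11|>|-1| out[4]=121, l++
l=6 r=9: |-5|>|-1| out[3]=25, l++
l=7 r=9: |-4|>|-1| out[2]=16, l++
l=8 r=9: |-2|>|-1| out[1]=4, l++
l=9 r=9: |-1|<=|-1| out[0]=1, r--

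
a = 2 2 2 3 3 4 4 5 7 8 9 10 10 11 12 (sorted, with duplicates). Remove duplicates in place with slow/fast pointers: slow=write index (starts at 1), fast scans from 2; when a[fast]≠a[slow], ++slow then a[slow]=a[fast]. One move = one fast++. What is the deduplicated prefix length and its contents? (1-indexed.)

slow=1 fast=2: a[fast]=2=a[slow] dup, fast++
slow=1 fast=3: a[fast]=2=a[slow] dup, fast++
slow=1 fast=4: a[fast]=3≠a[slow]=2 write a[2]=3, slow++,fast++
slow=2 fast=5: a[fast]=3=a[slow] dup, fast++
slow=2 fast=6: a[fast]=4≠a[slow]=3 write a[3]=4, slow++,fast++
slow=3 fast=7: a[fast]=4=a[slow] dup, fast++
slow=3 fast=8: a[fast]=5≠a[slow]=4 write a[4]=5, slow++,fast++
slow=4 fast=9: a[fast]=7≠a[slow]=5 write a[5]=7, slow++,fast++
slow=5 fast=10: a[fast]=8≠a[slow]=7 write a[6]=8, slow++,fast++
slow=6 fast=11: a[fast]=9≠a[slow]=8 write a[7]=9, slow++,fast++
slow=7 fast=12: a[fast]=10≠a[slow]=9 write a[8]=10, slow++,fast++
slow=8 fast=13: a[fast]=10=a[slow] dup, fast++
slow=8 fast=14: a[fast]=11≠a[slow]=10 write a[9]=11, slow++,fast++
slow=9 fast=15: a[fast]=12≠a[slow]=11 write a[10]=12, slow++,fast++

length 10; prefix = [2, 3, 4, 5, 7, 8, 9, 10, 11, 12]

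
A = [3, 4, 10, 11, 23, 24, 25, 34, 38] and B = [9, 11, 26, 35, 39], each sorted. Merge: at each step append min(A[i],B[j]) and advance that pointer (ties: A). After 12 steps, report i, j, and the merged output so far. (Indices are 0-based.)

i=8, j=4, merged so far=[3, 4, 9, 10, 11, 11, 23, 24, 25, 26, 34, 35]

[i=0,j=0] A[i]=3<=B[j]=9 take 3 → i++
[i=1,j=0] A[i]=4<=B[j]=9 take 4 → i++
[i=2,j=0] A[i]=10>B[j]=9 take 9 → j++
[i=2,j=1] A[i]=10<=B[j]=11 take 10 → i++
[i=3,j=1] A[i]=11<=B[j]=11 take 11 → i++
[i=4,j=1] A[i]=23>B[j]=11 take 11 → j++
[i=4,j=2] A[i]=23<=B[j]=26 take 23 → i++
[i=5,j=2] A[i]=24<=B[j]=26 take 24 → i++
[i=6,j=2] A[i]=25<=B[j]=26 take 25 → i++
[i=7,j=2] A[i]=34>B[j]=26 take 26 → j++
[i=7,j=3] A[i]=34<=B[j]=35 take 34 → i++
[i=8,j=3] A[i]=38>B[j]=35 take 35 → j++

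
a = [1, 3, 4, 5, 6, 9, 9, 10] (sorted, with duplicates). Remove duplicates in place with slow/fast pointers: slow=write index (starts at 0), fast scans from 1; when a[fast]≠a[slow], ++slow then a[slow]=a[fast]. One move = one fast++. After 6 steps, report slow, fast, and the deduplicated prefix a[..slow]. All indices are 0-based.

slow=0 fast=1: a[fast]=3≠a[slow]=1 write a[1]=3, slow++,fast++
slow=1 fast=2: a[fast]=4≠a[slow]=3 write a[2]=4, slow++,fast++
slow=2 fast=3: a[fast]=5≠a[slow]=4 write a[3]=5, slow++,fast++
slow=3 fast=4: a[fast]=6≠a[slow]=5 write a[4]=6, slow++,fast++
slow=4 fast=5: a[fast]=9≠a[slow]=6 write a[5]=9, slow++,fast++
slow=5 fast=6: a[fast]=9=a[slow] dup, fast++

slow=5, fast=7, prefix=[1, 3, 4, 5, 6, 9]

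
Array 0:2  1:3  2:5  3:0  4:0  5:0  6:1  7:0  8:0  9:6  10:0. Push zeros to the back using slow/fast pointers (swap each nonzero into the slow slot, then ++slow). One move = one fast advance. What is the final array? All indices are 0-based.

slow=0 fast=0: a[fast]=2≠0 swap→a[0]=2, slow++,fast++
slow=1 fast=1: a[fast]=3≠0 swap→a[1]=3, slow++,fast++
slow=2 fast=2: a[fast]=5≠0 swap→a[2]=5, slow++,fast++
slow=3 fast=3: a[fast]=0, fast++
slow=3 fast=4: a[fast]=0, fast++
slow=3 fast=5: a[fast]=0, fast++
slow=3 fast=6: a[fast]=1≠0 swap→a[3]=1, slow++,fast++
slow=4 fast=7: a[fast]=0, fast++
slow=4 fast=8: a[fast]=0, fast++
slow=4 fast=9: a[fast]=6≠0 swap→a[4]=6, slow++,fast++
slow=5 fast=10: a[fast]=0, fast++

[2, 3, 5, 1, 6, 0, 0, 0, 0, 0, 0]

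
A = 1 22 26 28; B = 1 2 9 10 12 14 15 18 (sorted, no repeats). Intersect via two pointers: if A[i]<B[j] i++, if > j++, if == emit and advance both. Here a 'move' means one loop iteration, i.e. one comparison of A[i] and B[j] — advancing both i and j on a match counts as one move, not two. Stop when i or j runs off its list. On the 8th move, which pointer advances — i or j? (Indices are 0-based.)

j

[i=0,j=0] 1==1 emit → i++,j++
[i=1,j=1] 22>2 → j++
[i=1,j=2] 22>9 → j++
[i=1,j=3] 22>10 → j++
[i=1,j=4] 22>12 → j++
[i=1,j=5] 22>14 → j++
[i=1,j=6] 22>15 → j++
[i=1,j=7] 22>18 → j++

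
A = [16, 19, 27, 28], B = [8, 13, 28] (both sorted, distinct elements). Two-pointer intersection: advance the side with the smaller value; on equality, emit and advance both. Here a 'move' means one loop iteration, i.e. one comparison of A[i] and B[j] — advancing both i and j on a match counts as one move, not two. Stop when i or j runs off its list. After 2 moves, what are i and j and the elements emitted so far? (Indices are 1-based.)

i=1 j=1: 16>8, j++
i=1 j=2: 16>13, j++

i=1, j=3, emitted=[]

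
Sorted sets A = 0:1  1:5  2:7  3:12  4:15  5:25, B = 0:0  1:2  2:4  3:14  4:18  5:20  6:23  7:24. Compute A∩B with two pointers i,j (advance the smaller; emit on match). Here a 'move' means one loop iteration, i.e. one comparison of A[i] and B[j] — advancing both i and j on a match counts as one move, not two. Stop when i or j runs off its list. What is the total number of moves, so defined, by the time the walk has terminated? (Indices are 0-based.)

13 moves

i=0 j=0: 1>0, j++
i=0 j=1: 1<2, i++
i=1 j=1: 5>2, j++
i=1 j=2: 5>4, j++
i=1 j=3: 5<14, i++
i=2 j=3: 7<14, i++
i=3 j=3: 12<14, i++
i=4 j=3: 15>14, j++
i=4 j=4: 15<18, i++
i=5 j=4: 25>18, j++
i=5 j=5: 25>20, j++
i=5 j=6: 25>23, j++
i=5 j=7: 25>24, j++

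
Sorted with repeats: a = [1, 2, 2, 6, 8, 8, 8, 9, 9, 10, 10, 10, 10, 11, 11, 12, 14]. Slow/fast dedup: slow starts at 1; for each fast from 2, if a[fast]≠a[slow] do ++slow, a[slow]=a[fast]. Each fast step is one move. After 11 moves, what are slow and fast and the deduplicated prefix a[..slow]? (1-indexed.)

(s=1,f=2) a[fast]=2≠a[slow]=1 write a[2]=2 → slow++,fast++
(s=2,f=3) a[fast]=2=a[slow] dup → fast++
(s=2,f=4) a[fast]=6≠a[slow]=2 write a[3]=6 → slow++,fast++
(s=3,f=5) a[fast]=8≠a[slow]=6 write a[4]=8 → slow++,fast++
(s=4,f=6) a[fast]=8=a[slow] dup → fast++
(s=4,f=7) a[fast]=8=a[slow] dup → fast++
(s=4,f=8) a[fast]=9≠a[slow]=8 write a[5]=9 → slow++,fast++
(s=5,f=9) a[fast]=9=a[slow] dup → fast++
(s=5,f=10) a[fast]=10≠a[slow]=9 write a[6]=10 → slow++,fast++
(s=6,f=11) a[fast]=10=a[slow] dup → fast++
(s=6,f=12) a[fast]=10=a[slow] dup → fast++

slow=6, fast=13, prefix=[1, 2, 6, 8, 9, 10]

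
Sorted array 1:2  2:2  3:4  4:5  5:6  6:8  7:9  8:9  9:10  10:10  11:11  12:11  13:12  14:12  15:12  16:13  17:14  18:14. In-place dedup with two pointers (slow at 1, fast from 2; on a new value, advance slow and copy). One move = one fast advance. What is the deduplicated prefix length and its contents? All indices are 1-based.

slow=1 fast=2: a[fast]=2=a[slow] dup, fast++
slow=1 fast=3: a[fast]=4≠a[slow]=2 write a[2]=4, slow++,fast++
slow=2 fast=4: a[fast]=5≠a[slow]=4 write a[3]=5, slow++,fast++
slow=3 fast=5: a[fast]=6≠a[slow]=5 write a[4]=6, slow++,fast++
slow=4 fast=6: a[fast]=8≠a[slow]=6 write a[5]=8, slow++,fast++
slow=5 fast=7: a[fast]=9≠a[slow]=8 write a[6]=9, slow++,fast++
slow=6 fast=8: a[fast]=9=a[slow] dup, fast++
slow=6 fast=9: a[fast]=10≠a[slow]=9 write a[7]=10, slow++,fast++
slow=7 fast=10: a[fast]=10=a[slow] dup, fast++
slow=7 fast=11: a[fast]=11≠a[slow]=10 write a[8]=11, slow++,fast++
slow=8 fast=12: a[fast]=11=a[slow] dup, fast++
slow=8 fast=13: a[fast]=12≠a[slow]=11 write a[9]=12, slow++,fast++
slow=9 fast=14: a[fast]=12=a[slow] dup, fast++
slow=9 fast=15: a[fast]=12=a[slow] dup, fast++
slow=9 fast=16: a[fast]=13≠a[slow]=12 write a[10]=13, slow++,fast++
slow=10 fast=17: a[fast]=14≠a[slow]=13 write a[11]=14, slow++,fast++
slow=11 fast=18: a[fast]=14=a[slow] dup, fast++

length 11; prefix = [2, 4, 5, 6, 8, 9, 10, 11, 12, 13, 14]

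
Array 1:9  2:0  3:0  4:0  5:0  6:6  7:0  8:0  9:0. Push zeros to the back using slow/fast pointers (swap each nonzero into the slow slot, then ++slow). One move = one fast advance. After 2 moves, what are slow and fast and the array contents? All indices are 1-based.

slow=2, fast=3, a=[9, 0, 0, 0, 0, 6, 0, 0, 0]

(s=1,f=1) a[fast]=9≠0 swap→a[1]=9 → slow++,fast++
(s=2,f=2) a[fast]=0 → fast++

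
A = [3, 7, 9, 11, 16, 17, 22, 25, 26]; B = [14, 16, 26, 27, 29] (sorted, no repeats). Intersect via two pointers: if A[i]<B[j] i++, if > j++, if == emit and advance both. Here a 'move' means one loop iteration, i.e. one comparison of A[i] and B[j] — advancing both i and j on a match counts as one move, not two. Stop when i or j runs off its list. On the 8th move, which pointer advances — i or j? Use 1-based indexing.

i

i=1 j=1: 3<14, i++
i=2 j=1: 7<14, i++
i=3 j=1: 9<14, i++
i=4 j=1: 11<14, i++
i=5 j=1: 16>14, j++
i=5 j=2: 16==16 emit, i++,j++
i=6 j=3: 17<26, i++
i=7 j=3: 22<26, i++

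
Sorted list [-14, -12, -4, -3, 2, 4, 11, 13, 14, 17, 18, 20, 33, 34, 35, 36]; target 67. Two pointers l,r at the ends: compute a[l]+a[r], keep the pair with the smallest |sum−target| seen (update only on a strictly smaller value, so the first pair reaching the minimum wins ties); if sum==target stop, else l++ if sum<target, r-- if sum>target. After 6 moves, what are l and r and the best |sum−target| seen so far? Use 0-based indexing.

[0,15] -14+36=22 d=45 * → l++
[1,15] -12+36=24 d=43 * → l++
[2,15] -4+36=32 d=35 * → l++
[3,15] -3+36=33 d=34 * → l++
[4,15] 2+36=38 d=29 * → l++
[5,15] 4+36=40 d=27 * → l++

l=6, r=15, best |Δ|=27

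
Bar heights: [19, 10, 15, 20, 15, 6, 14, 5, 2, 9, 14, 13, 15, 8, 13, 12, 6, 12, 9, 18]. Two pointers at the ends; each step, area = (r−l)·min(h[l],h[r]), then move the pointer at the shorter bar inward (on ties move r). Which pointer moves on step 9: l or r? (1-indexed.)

r

l=1 r=20: min(19,18)*19=342 best=342 *, r--
l=1 r=19: min(19,9)*18=162 best=342, r--
l=1 r=18: min(19,12)*17=204 best=342, r--
l=1 r=17: min(19,6)*16=96 best=342, r--
l=1 r=16: min(19,12)*15=180 best=342, r--
l=1 r=15: min(19,13)*14=182 best=342, r--
l=1 r=14: min(19,8)*13=104 best=342, r--
l=1 r=13: min(19,15)*12=180 best=342, r--
l=1 r=12: min(19,13)*11=143 best=342, r--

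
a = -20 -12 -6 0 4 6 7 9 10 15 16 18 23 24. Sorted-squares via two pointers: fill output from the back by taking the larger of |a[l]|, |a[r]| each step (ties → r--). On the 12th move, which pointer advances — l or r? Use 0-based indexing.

[0,13] |-20|<=|24| out[13]=576 → r--
[0,12] |-20|<=|23| out[12]=529 → r--
[0,11] |-20|>|18| out[11]=400 → l++
[1,11] |-12|<=|18| out[10]=324 → r--
[1,10] |-12|<=|16| out[9]=256 → r--
[1,9] |-12|<=|15| out[8]=225 → r--
[1,8] |-12|>|10| out[7]=144 → l++
[2,8] |-6|<=|10| out[6]=100 → r--
[2,7] |-6|<=|9| out[5]=81 → r--
[2,6] |-6|<=|7| out[4]=49 → r--
[2,5] |-6|<=|6| out[3]=36 → r--
[2,4] |-6|>|4| out[2]=36 → l++

l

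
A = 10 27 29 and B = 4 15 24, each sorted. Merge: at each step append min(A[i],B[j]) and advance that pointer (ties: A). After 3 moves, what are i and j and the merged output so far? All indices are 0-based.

i=1, j=2, merged so far=[4, 10, 15]

i=0 j=0: A[i]=10>B[j]=4 take 4, j++
i=0 j=1: A[i]=10<=B[j]=15 take 10, i++
i=1 j=1: A[i]=27>B[j]=15 take 15, j++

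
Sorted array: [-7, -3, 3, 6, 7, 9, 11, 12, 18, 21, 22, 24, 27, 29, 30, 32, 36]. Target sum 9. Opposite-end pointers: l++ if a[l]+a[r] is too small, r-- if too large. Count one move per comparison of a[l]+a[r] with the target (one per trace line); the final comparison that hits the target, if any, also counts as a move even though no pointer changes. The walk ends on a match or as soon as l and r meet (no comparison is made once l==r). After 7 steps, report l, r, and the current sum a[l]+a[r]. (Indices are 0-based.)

l=0 r=16: -7+36=29 >9, r--
l=0 r=15: -7+32=25 >9, r--
l=0 r=14: -7+30=23 >9, r--
l=0 r=13: -7+29=22 >9, r--
l=0 r=12: -7+27=20 >9, r--
l=0 r=11: -7+24=17 >9, r--
l=0 r=10: -7+22=15 >9, r--

l=0, r=9, sum=14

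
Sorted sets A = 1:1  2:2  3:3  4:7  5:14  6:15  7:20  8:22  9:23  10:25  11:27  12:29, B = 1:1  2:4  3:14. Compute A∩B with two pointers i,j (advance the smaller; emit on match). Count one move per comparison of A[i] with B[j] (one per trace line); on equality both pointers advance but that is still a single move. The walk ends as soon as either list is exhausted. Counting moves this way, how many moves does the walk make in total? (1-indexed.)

i=1 j=1: 1==1 emit, i++,j++
i=2 j=2: 2<4, i++
i=3 j=2: 3<4, i++
i=4 j=2: 7>4, j++
i=4 j=3: 7<14, i++
i=5 j=3: 14==14 emit, i++,j++

6 moves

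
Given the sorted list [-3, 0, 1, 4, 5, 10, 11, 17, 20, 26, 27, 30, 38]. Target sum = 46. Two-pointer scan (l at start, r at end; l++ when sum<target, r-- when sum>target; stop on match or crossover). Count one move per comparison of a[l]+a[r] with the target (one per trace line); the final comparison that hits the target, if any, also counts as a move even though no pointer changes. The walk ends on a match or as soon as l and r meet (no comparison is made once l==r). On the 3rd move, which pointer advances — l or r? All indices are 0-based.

l

l=0 r=12: -3+38=35 <46, l++
l=1 r=12: 0+38=38 <46, l++
l=2 r=12: 1+38=39 <46, l++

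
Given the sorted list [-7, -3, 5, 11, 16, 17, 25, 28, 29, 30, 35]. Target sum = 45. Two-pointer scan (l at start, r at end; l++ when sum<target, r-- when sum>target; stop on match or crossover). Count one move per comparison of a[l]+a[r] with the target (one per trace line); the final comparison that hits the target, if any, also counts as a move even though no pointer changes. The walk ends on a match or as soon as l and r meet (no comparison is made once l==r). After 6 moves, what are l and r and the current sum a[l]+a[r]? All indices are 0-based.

[0,10] -7+35=28 <45 → l++
[1,10] -3+35=32 <45 → l++
[2,10] 5+35=40 <45 → l++
[3,10] 11+35=46 >45 → r--
[3,9] 11+30=41 <45 → l++
[4,9] 16+30=46 >45 → r--

l=4, r=8, sum=45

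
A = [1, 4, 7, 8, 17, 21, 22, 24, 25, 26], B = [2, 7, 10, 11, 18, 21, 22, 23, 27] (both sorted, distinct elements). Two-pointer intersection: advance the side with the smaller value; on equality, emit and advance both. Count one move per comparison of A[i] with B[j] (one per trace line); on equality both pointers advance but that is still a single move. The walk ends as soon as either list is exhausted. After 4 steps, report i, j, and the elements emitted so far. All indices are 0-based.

i=3, j=2, emitted=[7]

[i=0,j=0] 1<2 → i++
[i=1,j=0] 4>2 → j++
[i=1,j=1] 4<7 → i++
[i=2,j=1] 7==7 emit → i++,j++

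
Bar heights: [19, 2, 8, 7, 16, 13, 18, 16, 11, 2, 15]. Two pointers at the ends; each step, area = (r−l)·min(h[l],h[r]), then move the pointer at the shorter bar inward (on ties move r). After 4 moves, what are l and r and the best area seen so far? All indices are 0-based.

l=0 r=10: min(19,15)*10=150 best=150 *, r--
l=0 r=9: min(19,2)*9=18 best=150, r--
l=0 r=8: min(19,11)*8=88 best=150, r--
l=0 r=7: min(19,16)*7=112 best=150, r--

l=0, r=6, best area=150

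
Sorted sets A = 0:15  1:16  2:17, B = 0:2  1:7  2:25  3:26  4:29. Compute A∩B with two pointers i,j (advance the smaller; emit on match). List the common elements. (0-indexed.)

intersection = []

i=0 j=0: 15>2, j++
i=0 j=1: 15>7, j++
i=0 j=2: 15<25, i++
i=1 j=2: 16<25, i++
i=2 j=2: 17<25, i++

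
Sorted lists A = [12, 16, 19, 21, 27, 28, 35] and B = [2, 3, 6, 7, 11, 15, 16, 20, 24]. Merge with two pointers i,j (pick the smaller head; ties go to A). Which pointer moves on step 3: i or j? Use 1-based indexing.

[i=1,j=1] A[i]=12>B[j]=2 take 2 → j++
[i=1,j=2] A[i]=12>B[j]=3 take 3 → j++
[i=1,j=3] A[i]=12>B[j]=6 take 6 → j++

j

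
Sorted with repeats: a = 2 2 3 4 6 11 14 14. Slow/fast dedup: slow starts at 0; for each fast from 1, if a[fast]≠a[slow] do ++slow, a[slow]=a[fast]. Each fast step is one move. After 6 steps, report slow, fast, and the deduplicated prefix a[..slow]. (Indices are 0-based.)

slow=5, fast=7, prefix=[2, 3, 4, 6, 11, 14]

slow=0 fast=1: a[fast]=2=a[slow] dup, fast++
slow=0 fast=2: a[fast]=3≠a[slow]=2 write a[1]=3, slow++,fast++
slow=1 fast=3: a[fast]=4≠a[slow]=3 write a[2]=4, slow++,fast++
slow=2 fast=4: a[fast]=6≠a[slow]=4 write a[3]=6, slow++,fast++
slow=3 fast=5: a[fast]=11≠a[slow]=6 write a[4]=11, slow++,fast++
slow=4 fast=6: a[fast]=14≠a[slow]=11 write a[5]=14, slow++,fast++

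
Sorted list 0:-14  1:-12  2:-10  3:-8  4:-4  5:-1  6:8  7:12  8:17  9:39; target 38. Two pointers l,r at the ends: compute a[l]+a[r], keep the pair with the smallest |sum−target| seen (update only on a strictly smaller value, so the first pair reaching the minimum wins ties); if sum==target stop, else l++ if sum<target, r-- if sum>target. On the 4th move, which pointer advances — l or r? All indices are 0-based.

l

l=0 r=9: -14+39=25 d=13 *, l++
l=1 r=9: -12+39=27 d=11 *, l++
l=2 r=9: -10+39=29 d=9 *, l++
l=3 r=9: -8+39=31 d=7 *, l++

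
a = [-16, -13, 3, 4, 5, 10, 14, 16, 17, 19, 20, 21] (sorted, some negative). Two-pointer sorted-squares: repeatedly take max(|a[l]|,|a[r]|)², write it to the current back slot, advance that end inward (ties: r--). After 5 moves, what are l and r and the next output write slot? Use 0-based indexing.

l=0, r=6, next write slot=6

l=0 r=11: |-16|<=|21| out[11]=441, r--
l=0 r=10: |-16|<=|20| out[10]=400, r--
l=0 r=9: |-16|<=|19| out[9]=361, r--
l=0 r=8: |-16|<=|17| out[8]=289, r--
l=0 r=7: |-16|<=|16| out[7]=256, r--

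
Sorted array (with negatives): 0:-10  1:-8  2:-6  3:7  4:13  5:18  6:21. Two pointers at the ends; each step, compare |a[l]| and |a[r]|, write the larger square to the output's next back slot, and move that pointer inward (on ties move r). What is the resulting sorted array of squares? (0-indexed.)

[36, 49, 64, 100, 169, 324, 441]

l=0 r=6: |-10|<=|21| out[6]=441, r--
l=0 r=5: |-10|<=|18| out[5]=324, r--
l=0 r=4: |-10|<=|13| out[4]=169, r--
l=0 r=3: |-10|>|7| out[3]=100, l++
l=1 r=3: |-8|>|7| out[2]=64, l++
l=2 r=3: |-6|<=|7| out[1]=49, r--
l=2 r=2: |-6|<=|-6| out[0]=36, r--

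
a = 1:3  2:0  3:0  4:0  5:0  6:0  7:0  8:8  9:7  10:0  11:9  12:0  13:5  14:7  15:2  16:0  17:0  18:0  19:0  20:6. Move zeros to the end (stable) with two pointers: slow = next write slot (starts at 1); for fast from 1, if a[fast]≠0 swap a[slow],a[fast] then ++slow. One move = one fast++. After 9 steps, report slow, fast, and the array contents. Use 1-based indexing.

slow=4, fast=10, a=[3, 8, 7, 0, 0, 0, 0, 0, 0, 0, 9, 0, 5, 7, 2, 0, 0, 0, 0, 6]

(s=1,f=1) a[fast]=3≠0 swap→a[1]=3 → slow++,fast++
(s=2,f=2) a[fast]=0 → fast++
(s=2,f=3) a[fast]=0 → fast++
(s=2,f=4) a[fast]=0 → fast++
(s=2,f=5) a[fast]=0 → fast++
(s=2,f=6) a[fast]=0 → fast++
(s=2,f=7) a[fast]=0 → fast++
(s=2,f=8) a[fast]=8≠0 swap→a[2]=8 → slow++,fast++
(s=3,f=9) a[fast]=7≠0 swap→a[3]=7 → slow++,fast++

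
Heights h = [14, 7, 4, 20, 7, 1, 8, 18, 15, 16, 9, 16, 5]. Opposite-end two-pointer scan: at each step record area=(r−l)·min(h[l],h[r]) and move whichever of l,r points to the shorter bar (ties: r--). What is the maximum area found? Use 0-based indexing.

[0,12] min(14,5)*12=60 best=60 * → r--
[0,11] min(14,16)*11=154 best=154 * → l++
[1,11] min(7,16)*10=70 best=154 → l++
[2,11] min(4,16)*9=36 best=154 → l++
[3,11] min(20,16)*8=128 best=154 → r--
[3,10] min(20,9)*7=63 best=154 → r--
[3,9] min(20,16)*6=96 best=154 → r--
[3,8] min(20,15)*5=75 best=154 → r--
[3,7] min(20,18)*4=72 best=154 → r--
[3,6] min(20,8)*3=24 best=154 → r--
[3,5] min(20,1)*2=2 best=154 → r--
[3,4] min(20,7)*1=7 best=154 → r--

max area = 154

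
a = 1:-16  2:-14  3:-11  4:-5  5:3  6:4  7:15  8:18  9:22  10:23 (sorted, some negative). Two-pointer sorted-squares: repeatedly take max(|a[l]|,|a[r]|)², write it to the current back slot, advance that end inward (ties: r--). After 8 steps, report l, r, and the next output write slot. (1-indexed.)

l=5, r=6, next write slot=2

[1,10] |-16|<=|23| out[10]=529 → r--
[1,9] |-16|<=|22| out[9]=484 → r--
[1,8] |-16|<=|18| out[8]=324 → r--
[1,7] |-16|>|15| out[7]=256 → l++
[2,7] |-14|<=|15| out[6]=225 → r--
[2,6] |-14|>|4| out[5]=196 → l++
[3,6] |-11|>|4| out[4]=121 → l++
[4,6] |-5|>|4| out[3]=25 → l++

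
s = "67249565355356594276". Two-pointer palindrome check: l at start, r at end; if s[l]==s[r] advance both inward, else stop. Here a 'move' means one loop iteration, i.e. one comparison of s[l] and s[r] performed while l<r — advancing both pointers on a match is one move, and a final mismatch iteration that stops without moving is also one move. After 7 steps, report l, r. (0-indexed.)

[0,19] '6'=='6' → l++,r--
[1,18] '7'=='7' → l++,r--
[2,17] '2'=='2' → l++,r--
[3,16] '4'=='4' → l++,r--
[4,15] '9'=='9' → l++,r--
[5,14] '5'=='5' → l++,r--
[6,13] '6'=='6' → l++,r--

l=7, r=12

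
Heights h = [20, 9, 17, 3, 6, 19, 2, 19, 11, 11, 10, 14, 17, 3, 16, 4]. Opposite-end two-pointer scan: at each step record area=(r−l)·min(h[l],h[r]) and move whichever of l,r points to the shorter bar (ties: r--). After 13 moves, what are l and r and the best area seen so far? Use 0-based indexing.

[0,15] min(20,4)*15=60 best=60 * → r--
[0,14] min(20,16)*14=224 best=224 * → r--
[0,13] min(20,3)*13=39 best=224 → r--
[0,12] min(20,17)*12=204 best=224 → r--
[0,11] min(20,14)*11=154 best=224 → r--
[0,10] min(20,10)*10=100 best=224 → r--
[0,9] min(20,11)*9=99 best=224 → r--
[0,8] min(20,11)*8=88 best=224 → r--
[0,7] min(20,19)*7=133 best=224 → r--
[0,6] min(20,2)*6=12 best=224 → r--
[0,5] min(20,19)*5=95 best=224 → r--
[0,4] min(20,6)*4=24 best=224 → r--
[0,3] min(20,3)*3=9 best=224 → r--

l=0, r=2, best area=224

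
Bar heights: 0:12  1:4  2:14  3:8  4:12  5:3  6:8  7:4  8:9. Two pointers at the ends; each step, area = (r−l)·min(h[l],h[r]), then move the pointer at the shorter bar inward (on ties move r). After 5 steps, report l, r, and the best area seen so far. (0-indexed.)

l=0, r=3, best area=72

l=0 r=8: min(12,9)*8=72 best=72 *, r--
l=0 r=7: min(12,4)*7=28 best=72, r--
l=0 r=6: min(12,8)*6=48 best=72, r--
l=0 r=5: min(12,3)*5=15 best=72, r--
l=0 r=4: min(12,12)*4=48 best=72, r--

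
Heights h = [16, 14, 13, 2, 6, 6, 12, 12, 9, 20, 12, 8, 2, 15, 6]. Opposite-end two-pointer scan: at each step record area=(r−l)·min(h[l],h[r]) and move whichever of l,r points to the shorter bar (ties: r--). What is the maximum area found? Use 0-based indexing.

l=0 r=14: min(16,6)*14=84 best=84 *, r--
l=0 r=13: min(16,15)*13=195 best=195 *, r--
l=0 r=12: min(16,2)*12=24 best=195, r--
l=0 r=11: min(16,8)*11=88 best=195, r--
l=0 r=10: min(16,12)*10=120 best=195, r--
l=0 r=9: min(16,20)*9=144 best=195, l++
l=1 r=9: min(14,20)*8=112 best=195, l++
l=2 r=9: min(13,20)*7=91 best=195, l++
l=3 r=9: min(2,20)*6=12 best=195, l++
l=4 r=9: min(6,20)*5=30 best=195, l++
l=5 r=9: min(6,20)*4=24 best=195, l++
l=6 r=9: min(12,20)*3=36 best=195, l++
l=7 r=9: min(12,20)*2=24 best=195, l++
l=8 r=9: min(9,20)*1=9 best=195, l++

max area = 195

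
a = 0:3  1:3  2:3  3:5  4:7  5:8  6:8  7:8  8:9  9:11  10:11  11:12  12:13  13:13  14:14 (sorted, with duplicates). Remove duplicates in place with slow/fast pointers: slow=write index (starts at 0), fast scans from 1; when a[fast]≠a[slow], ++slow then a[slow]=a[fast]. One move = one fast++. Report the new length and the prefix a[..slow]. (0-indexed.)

(s=0,f=1) a[fast]=3=a[slow] dup → fast++
(s=0,f=2) a[fast]=3=a[slow] dup → fast++
(s=0,f=3) a[fast]=5≠a[slow]=3 write a[1]=5 → slow++,fast++
(s=1,f=4) a[fast]=7≠a[slow]=5 write a[2]=7 → slow++,fast++
(s=2,f=5) a[fast]=8≠a[slow]=7 write a[3]=8 → slow++,fast++
(s=3,f=6) a[fast]=8=a[slow] dup → fast++
(s=3,f=7) a[fast]=8=a[slow] dup → fast++
(s=3,f=8) a[fast]=9≠a[slow]=8 write a[4]=9 → slow++,fast++
(s=4,f=9) a[fast]=11≠a[slow]=9 write a[5]=11 → slow++,fast++
(s=5,f=10) a[fast]=11=a[slow] dup → fast++
(s=5,f=11) a[fast]=12≠a[slow]=11 write a[6]=12 → slow++,fast++
(s=6,f=12) a[fast]=13≠a[slow]=12 write a[7]=13 → slow++,fast++
(s=7,f=13) a[fast]=13=a[slow] dup → fast++
(s=7,f=14) a[fast]=14≠a[slow]=13 write a[8]=14 → slow++,fast++

length 9; prefix = [3, 5, 7, 8, 9, 11, 12, 13, 14]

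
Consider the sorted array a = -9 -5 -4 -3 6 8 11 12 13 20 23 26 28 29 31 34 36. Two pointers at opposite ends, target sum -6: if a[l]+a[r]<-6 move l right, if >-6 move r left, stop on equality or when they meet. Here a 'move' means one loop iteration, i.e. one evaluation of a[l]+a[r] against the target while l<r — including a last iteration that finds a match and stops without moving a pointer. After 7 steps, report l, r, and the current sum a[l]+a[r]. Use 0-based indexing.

l=0, r=9, sum=11

[0,16] -9+36=27 >-6 → r--
[0,15] -9+34=25 >-6 → r--
[0,14] -9+31=22 >-6 → r--
[0,13] -9+29=20 >-6 → r--
[0,12] -9+28=19 >-6 → r--
[0,11] -9+26=17 >-6 → r--
[0,10] -9+23=14 >-6 → r--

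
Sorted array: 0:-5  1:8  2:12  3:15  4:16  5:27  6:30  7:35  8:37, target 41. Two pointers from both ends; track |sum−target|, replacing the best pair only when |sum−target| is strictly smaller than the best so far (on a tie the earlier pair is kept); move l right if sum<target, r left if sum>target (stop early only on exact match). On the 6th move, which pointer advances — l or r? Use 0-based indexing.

l=0 r=8: -5+37=32 d=9 *, l++
l=1 r=8: 8+37=45 d=4 *, r--
l=1 r=7: 8+35=43 d=2 *, r--
l=1 r=6: 8+30=38 d=3, l++
l=2 r=6: 12+30=42 d=1 *, r--
l=2 r=5: 12+27=39 d=2, l++

l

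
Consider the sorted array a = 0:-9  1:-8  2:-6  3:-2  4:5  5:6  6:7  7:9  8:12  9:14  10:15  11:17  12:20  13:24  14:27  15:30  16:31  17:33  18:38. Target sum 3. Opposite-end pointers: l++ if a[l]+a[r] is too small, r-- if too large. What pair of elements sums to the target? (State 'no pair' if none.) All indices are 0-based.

l=0 r=18: -9+38=29 >3, r--
l=0 r=17: -9+33=24 >3, r--
l=0 r=16: -9+31=22 >3, r--
l=0 r=15: -9+30=21 >3, r--
l=0 r=14: -9+27=18 >3, r--
l=0 r=13: -9+24=15 >3, r--
l=0 r=12: -9+20=11 >3, r--
l=0 r=11: -9+17=8 >3, r--
l=0 r=10: -9+15=6 >3, r--
l=0 r=9: -9+14=5 >3, r--
l=0 r=8: -9+12=3, found

(-9, 12)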